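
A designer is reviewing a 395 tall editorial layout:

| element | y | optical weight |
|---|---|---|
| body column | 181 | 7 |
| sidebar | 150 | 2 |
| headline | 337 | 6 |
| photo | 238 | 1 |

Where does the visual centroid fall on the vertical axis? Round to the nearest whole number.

y ≈ 239

Weights sum to 7 + 2 + 6 + 1 = 16.
y: (7·181 + 2·150 + 6·337 + 1·238) / 16 = 3827 / 16 ≈ 239.19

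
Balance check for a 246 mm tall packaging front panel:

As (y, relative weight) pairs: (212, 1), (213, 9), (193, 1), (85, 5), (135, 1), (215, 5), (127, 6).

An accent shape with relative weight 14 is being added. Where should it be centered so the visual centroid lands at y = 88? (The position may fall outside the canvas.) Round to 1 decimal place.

With the accent shape, Σw becomes 1 + 9 + 1 + 5 + 1 + 5 + 6 + 14 = 42.
y: target moment 42×88 = 3696; current 1·212 + 9·213 + 1·193 + 5·85 + 1·135 + 5·215 + 6·127 = 4719; the accent shape supplies -1023, so y = -1023/14 ≈ -73.07.

y ≈ -73.1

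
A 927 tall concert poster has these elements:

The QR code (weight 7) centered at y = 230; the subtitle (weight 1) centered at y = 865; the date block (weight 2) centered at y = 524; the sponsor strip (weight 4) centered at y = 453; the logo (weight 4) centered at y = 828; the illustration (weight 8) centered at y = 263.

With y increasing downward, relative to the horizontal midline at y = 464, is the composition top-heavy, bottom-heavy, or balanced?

Total weight = 7 + 1 + 2 + 4 + 4 + 8 = 26.
y: (7·230 + 1·865 + 2·524 + 4·453 + 4·828 + 8·263) / 26 = 10751 / 26 ≈ 413.50
413.5 lies above (smaller y than) the midline 464, so the layout is top-heavy.

top-heavy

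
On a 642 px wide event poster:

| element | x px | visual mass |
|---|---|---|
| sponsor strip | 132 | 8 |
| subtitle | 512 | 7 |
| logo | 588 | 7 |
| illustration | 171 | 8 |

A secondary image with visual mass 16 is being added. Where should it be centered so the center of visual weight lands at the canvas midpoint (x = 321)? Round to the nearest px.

x ≈ 290

After adding the secondary image, total weight = 8 + 7 + 7 + 8 + 16 = 46.
x: target moment 46×321 = 14766; current 8·132 + 7·512 + 7·588 + 8·171 = 10124; the secondary image supplies 4642, so x = 4642/16 ≈ 290.12.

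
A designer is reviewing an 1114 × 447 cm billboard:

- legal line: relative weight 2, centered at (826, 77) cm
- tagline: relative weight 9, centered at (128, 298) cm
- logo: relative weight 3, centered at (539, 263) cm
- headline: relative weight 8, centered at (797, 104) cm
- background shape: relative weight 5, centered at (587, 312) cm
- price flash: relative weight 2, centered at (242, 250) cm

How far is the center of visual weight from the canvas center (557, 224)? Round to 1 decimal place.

≈ 66.8 cm

Total weight = 2 + 9 + 3 + 8 + 5 + 2 = 29.
x: (2·826 + 9·128 + 3·539 + 8·797 + 5·587 + 2·242) / 29 = 14216 / 29 ≈ 490.21
y: (2·77 + 9·298 + 3·263 + 8·104 + 5·312 + 2·250) / 29 = 6517 / 29 ≈ 224.72
Relative to (557, 224): Δ = (-66.79, 0.72); |Δ| = √(-66.79² + 0.72²) ≈ 66.80.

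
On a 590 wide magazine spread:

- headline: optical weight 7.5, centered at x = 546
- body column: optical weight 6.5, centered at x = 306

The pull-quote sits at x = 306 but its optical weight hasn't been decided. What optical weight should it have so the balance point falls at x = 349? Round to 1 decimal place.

Fixed elements: Σw = 7.5 + 6.5 = 14.0, Σw·x = 7.5·546 + 6.5·306 = 6084.0.
Balance at x = 349 requires (6084.0 + w·306) / (14.0 + w) = 349.
Solving: w = (349·14.0 − 6084.0) / (306 − 349) = -1198.0 / -43 ≈ 27.86.

w ≈ 27.9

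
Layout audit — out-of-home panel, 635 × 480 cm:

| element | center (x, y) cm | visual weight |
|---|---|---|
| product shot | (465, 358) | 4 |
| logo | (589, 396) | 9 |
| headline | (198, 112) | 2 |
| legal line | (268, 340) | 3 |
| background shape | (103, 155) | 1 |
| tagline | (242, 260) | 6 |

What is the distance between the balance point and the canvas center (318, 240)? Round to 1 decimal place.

≈ 110.9 cm

Total weight = 4 + 9 + 2 + 3 + 1 + 6 = 25.
Σw·x = 9916; x̄ = 9916/25 ≈ 396.64.
Σw·y = 7955; ȳ = 7955/25 ≈ 318.20.
From (318, 240): dx = 78.64, dy = 78.20, so the distance is √(dx²+dy²) ≈ 110.90.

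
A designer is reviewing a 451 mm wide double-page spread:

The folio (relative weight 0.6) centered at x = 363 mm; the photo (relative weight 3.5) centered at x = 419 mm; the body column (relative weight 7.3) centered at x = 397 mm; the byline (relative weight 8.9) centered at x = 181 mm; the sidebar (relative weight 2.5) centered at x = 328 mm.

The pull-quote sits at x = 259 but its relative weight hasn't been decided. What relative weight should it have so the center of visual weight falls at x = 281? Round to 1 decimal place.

Known weights sum to 0.6 + 3.5 + 7.3 + 8.9 + 2.5 = 22.8; their moment is 0.6·363 + 3.5·419 + 7.3·397 + 8.9·181 + 2.5·328 = 7013.3.
Set Σw·x/Σw = 281: (7013.3 + 259w) = 281·(22.8 + w).
So w = (281·22.8 − 7013.3)/(259 − 281) = -606.5/-22 ≈ 27.57.

w ≈ 27.6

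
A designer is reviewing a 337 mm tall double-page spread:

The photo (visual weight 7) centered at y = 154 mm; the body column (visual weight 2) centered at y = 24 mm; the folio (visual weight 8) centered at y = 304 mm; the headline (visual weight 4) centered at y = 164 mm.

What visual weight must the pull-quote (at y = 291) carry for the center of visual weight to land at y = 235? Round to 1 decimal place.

Fixed elements: Σw = 7 + 2 + 8 + 4 = 21, Σw·y = 7·154 + 2·24 + 8·304 + 4·164 = 4214.
Set Σw·y/Σw = 235: (4214 + 291w) = 235·(21 + w).
Rearranging, w·(291 − 235) = 235·21 − 4214 = 721, so w ≈ 721/56 = 12.88.

w ≈ 12.9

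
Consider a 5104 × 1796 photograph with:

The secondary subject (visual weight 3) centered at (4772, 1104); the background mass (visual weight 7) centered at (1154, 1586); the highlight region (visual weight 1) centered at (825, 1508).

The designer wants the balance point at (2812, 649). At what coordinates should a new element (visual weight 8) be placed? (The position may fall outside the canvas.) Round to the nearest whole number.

After adding the new element, total weight = 3 + 7 + 1 + 8 = 19.
Along x: (23219 + 8·x) / 19 = 2812 (existing moment 3·4772 + 7·1154 + 1·825 = 23219) ⇒ x = (53428 − 23219) / 8 ≈ 3776.12.
Along y: (15922 + 8·y) / 19 = 649 (existing moment 3·1104 + 7·1586 + 1·1508 = 15922) ⇒ y = (12331 − 15922) / 8 ≈ -448.88.

(3776, -449)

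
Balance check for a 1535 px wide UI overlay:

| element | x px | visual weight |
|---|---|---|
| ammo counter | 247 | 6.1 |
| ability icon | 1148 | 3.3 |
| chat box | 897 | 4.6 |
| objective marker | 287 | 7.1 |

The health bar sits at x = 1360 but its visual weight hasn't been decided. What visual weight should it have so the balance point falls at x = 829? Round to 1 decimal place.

Fixed elements: Σw = 6.1 + 3.3 + 4.6 + 7.1 = 21.1, Σw·x = 6.1·247 + 3.3·1148 + 4.6·897 + 7.1·287 = 11459.0.
Set Σw·x/Σw = 829: (11459.0 + 1360w) = 829·(21.1 + w).
So w = (829·21.1 − 11459.0)/(1360 − 829) = 6032.9/531 ≈ 11.36.

w ≈ 11.4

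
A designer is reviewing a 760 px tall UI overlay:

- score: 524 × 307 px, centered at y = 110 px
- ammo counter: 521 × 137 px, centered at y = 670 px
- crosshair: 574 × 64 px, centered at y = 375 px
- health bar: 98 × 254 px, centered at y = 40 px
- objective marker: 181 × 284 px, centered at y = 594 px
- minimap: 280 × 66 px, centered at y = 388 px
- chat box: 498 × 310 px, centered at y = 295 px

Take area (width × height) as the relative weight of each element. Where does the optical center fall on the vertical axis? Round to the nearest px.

Areas → weights: score 524·307 = 160868, ammo counter 521·137 = 71377, crosshair 574·64 = 36736, health bar 98·254 = 24892, objective marker 181·284 = 51404, minimap 280·66 = 18480, chat box 498·310 = 154380; Σw = 518137.
Σw·y = 163536066; ȳ = 163536066/518137 ≈ 315.62.

y ≈ 316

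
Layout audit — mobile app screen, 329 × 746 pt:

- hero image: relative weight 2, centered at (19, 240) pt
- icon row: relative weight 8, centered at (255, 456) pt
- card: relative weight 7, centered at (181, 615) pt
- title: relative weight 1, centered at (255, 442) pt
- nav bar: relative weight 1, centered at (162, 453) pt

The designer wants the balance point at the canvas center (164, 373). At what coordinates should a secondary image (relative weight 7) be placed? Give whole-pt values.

New total weight: (2 + 8 + 7 + 1 + 1) + 7 = 26.
x: need Σw·x = 26·164 = 4264. Existing = 2·19 + 8·255 + 7·181 + 1·255 + 1·162 = 3762. Remainder 502 / 7 ≈ 71.71.
y: need Σw·y = 26·373 = 9698. Existing = 2·240 + 8·456 + 7·615 + 1·442 + 1·453 = 9328. Remainder 370 / 7 ≈ 52.86.

(72, 53)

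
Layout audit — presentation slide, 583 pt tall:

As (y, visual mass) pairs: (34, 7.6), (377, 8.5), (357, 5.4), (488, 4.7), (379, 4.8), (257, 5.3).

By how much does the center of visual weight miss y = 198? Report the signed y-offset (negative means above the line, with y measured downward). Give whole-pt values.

≈ 101 pt

Σw = 7.6 + 8.5 + 5.4 + 4.7 + 4.8 + 5.3 = 36.3.
y: (7.6·34 + 8.5·377 + 5.4·357 + 4.7·488 + 4.8·379 + 5.3·257) / 36.3 = 10865.6 / 36.3 ≈ 299.33
Against y = 198, that's 299.33 − 198 = 101.33.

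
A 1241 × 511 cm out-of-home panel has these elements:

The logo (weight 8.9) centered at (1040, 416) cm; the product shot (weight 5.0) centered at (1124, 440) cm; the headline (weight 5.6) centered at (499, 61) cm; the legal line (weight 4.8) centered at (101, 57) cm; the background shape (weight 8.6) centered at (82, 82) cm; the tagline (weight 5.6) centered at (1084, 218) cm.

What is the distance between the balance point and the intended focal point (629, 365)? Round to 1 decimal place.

Total weight = 8.9 + 5.0 + 5.6 + 4.8 + 8.6 + 5.6 = 38.5.
x-moment: 8.9·1040 + 5.0·1124 + 5.6·499 + 4.8·101 + 8.6·82 + 5.6·1084 = 24930.8; centroid 24930.8/38.5 ≈ 647.55.
y-moment: 8.9·416 + 5.0·440 + 5.6·61 + 4.8·57 + 8.6·82 + 5.6·218 = 8443.6; centroid 8443.6/38.5 ≈ 219.31.
Offset from (629, 365): Δx ≈ 18.55, Δy ≈ -145.69; distance = √(Δx² + Δy²) ≈ 146.86.

≈ 146.9 cm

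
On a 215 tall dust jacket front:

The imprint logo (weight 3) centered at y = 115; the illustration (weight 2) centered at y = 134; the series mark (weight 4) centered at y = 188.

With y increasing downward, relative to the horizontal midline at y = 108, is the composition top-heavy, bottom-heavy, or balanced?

Total weight = 3 + 2 + 4 = 9.
y: (3·115 + 2·134 + 4·188) / 9 = 1365 / 9 ≈ 151.67
151.7 lies below (larger y than) the midline 108, so the layout is bottom-heavy.

bottom-heavy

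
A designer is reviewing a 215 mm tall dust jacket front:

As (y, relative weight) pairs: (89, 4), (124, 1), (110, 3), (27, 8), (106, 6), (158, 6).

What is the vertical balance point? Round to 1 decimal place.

Weights sum to 4 + 1 + 3 + 8 + 6 + 6 = 28.
y: moment 2610 / weight 28 ≈ 93.21

y ≈ 93.2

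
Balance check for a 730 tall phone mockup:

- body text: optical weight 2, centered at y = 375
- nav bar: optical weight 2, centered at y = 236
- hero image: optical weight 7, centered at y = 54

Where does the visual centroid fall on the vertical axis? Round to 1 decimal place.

Weights sum to 2 + 2 + 7 = 11.
y-moment: 2·375 + 2·236 + 7·54 = 1600; centroid 1600/11 ≈ 145.45.

y ≈ 145.5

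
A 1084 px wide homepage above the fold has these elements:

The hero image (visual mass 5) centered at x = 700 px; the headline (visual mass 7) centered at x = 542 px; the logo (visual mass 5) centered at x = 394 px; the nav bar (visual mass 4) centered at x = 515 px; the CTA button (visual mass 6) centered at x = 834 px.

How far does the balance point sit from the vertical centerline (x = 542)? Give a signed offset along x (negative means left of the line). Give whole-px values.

Weights sum to 5 + 7 + 5 + 4 + 6 = 27.
Σw·x = 5·700 + 7·542 + 5·394 + 4·515 + 6·834 = 16328, so x̄ = 16328/27 ≈ 604.74.
Offset from x = 542: 604.74 − 542 ≈ 62.74.

≈ 63 px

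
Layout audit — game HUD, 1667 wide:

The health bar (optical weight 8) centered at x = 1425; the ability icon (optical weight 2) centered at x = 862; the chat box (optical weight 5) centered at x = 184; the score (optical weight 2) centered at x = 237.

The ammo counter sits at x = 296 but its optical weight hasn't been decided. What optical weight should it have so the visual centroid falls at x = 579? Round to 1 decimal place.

Existing Σw = 17 (8 + 2 + 5 + 2); existing moment 8·1425 + 2·862 + 5·184 + 2·237 = 14518.
For the centroid to hit 579: (14518 + w·296) / (17 + w) = 579.
So w = (579·17 − 14518)/(296 − 579) = -4675/-283 ≈ 16.52.

w ≈ 16.5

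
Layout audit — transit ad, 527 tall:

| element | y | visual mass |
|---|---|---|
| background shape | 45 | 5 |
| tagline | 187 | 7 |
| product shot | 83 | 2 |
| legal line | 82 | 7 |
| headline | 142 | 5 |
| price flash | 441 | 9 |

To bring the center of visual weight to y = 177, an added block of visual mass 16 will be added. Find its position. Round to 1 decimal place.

With the added block, Σw becomes 5 + 7 + 2 + 7 + 5 + 9 + 16 = 51.
y: need Σw·y = 51·177 = 9027. Existing = 5·45 + 7·187 + 2·83 + 7·82 + 5·142 + 9·441 = 6953. Remainder 2074 / 16 ≈ 129.62.

y ≈ 129.6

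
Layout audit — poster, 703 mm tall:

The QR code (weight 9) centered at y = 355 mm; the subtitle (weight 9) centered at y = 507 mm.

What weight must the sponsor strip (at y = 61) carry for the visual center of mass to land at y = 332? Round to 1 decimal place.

w ≈ 6.6

Fixed elements: Σw = 9 + 9 = 18, Σw·y = 9·355 + 9·507 = 7758.
Set Σw·y/Σw = 332: (7758 + 61w) = 332·(18 + w).
Solving: w = (332·18 − 7758) / (61 − 332) = -1782 / -271 ≈ 6.58.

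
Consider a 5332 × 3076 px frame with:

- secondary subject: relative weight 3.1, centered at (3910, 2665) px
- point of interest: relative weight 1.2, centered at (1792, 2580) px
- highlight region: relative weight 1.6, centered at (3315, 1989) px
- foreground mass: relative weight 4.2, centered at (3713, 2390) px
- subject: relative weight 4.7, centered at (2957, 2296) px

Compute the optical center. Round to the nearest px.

Σw = 3.1 + 1.2 + 1.6 + 4.2 + 4.7 = 14.8.
Σw·x = 3.1·3910 + 1.2·1792 + 1.6·3315 + 4.2·3713 + 4.7·2957 = 49067.9, so x̄ = 49067.9/14.8 ≈ 3315.40.
Σw·y = 3.1·2665 + 1.2·2580 + 1.6·1989 + 4.2·2390 + 4.7·2296 = 35369.1, so ȳ = 35369.1/14.8 ≈ 2389.80.

(3315, 2390)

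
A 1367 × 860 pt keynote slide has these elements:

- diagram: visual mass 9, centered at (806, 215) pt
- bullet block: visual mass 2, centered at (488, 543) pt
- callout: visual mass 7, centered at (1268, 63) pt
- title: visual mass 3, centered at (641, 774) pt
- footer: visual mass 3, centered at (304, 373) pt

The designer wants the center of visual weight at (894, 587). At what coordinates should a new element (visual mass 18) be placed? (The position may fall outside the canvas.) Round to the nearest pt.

(978, 986)

New total weight: (9 + 2 + 7 + 3 + 3) + 18 = 42.
Along x: (19941 + 18·x) / 42 = 894 (existing moment 9·806 + 2·488 + 7·1268 + 3·641 + 3·304 = 19941) ⇒ x = (37548 − 19941) / 18 ≈ 978.17.
Along y: (6903 + 18·y) / 42 = 587 (existing moment 9·215 + 2·543 + 7·63 + 3·774 + 3·373 = 6903) ⇒ y = (24654 − 6903) / 18 ≈ 986.17.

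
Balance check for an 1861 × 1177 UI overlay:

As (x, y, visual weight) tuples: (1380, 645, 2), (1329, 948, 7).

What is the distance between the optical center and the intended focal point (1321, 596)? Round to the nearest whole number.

Total weight = 2 + 7 = 9.
Σw·x = 2·1380 + 7·1329 = 12063, so x̄ = 12063/9 ≈ 1340.33.
Σw·y = 2·645 + 7·948 = 7926, so ȳ = 7926/9 ≈ 880.67.
Relative to (1321, 596): Δ = (19.33, 284.67); |Δ| = √(19.33² + 284.67²) ≈ 285.32.

≈ 285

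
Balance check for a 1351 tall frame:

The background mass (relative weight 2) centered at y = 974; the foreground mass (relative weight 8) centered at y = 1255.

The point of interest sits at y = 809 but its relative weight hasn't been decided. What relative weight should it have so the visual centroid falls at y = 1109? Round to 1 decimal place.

Known weights sum to 2 + 8 = 10; their moment is 2·974 + 8·1255 = 11988.
For the centroid to hit 1109: (11988 + w·809) / (10 + w) = 1109.
Solving: w = (1109·10 − 11988) / (809 − 1109) = -898 / -300 ≈ 2.99.

w ≈ 3.0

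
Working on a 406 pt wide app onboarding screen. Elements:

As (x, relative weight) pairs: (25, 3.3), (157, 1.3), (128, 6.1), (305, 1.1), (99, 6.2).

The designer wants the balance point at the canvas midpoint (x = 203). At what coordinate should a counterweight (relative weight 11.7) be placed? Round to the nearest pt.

x ≈ 343

After adding the counterweight, total weight = 3.3 + 1.3 + 6.1 + 1.1 + 6.2 + 11.7 = 29.7.
Along x: (2016.7 + 11.7·x) / 29.7 = 203 (existing moment 3.3·25 + 1.3·157 + 6.1·128 + 1.1·305 + 6.2·99 = 2016.7) ⇒ x = (6029.1 − 2016.7) / 11.7 ≈ 342.94.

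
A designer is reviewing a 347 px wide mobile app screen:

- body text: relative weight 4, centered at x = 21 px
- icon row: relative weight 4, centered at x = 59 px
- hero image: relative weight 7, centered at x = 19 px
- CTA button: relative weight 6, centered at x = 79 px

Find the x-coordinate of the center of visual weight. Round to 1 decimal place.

Total weight = 4 + 4 + 7 + 6 = 21.
Σw·x = 4·21 + 4·59 + 7·19 + 6·79 = 927, so x̄ = 927/21 ≈ 44.14.

x ≈ 44.1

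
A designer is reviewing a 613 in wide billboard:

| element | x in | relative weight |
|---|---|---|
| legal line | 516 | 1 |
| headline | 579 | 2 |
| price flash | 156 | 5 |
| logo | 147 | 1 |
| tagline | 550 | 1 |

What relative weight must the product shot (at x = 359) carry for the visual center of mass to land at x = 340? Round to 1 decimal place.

w ≈ 13.1

Fixed elements: Σw = 1 + 2 + 5 + 1 + 1 = 10, Σw·x = 1·516 + 2·579 + 5·156 + 1·147 + 1·550 = 3151.
For the centroid to hit 340: (3151 + w·359) / (10 + w) = 340.
Rearranging, w·(359 − 340) = 340·10 − 3151 = 249, so w ≈ 249/19 = 13.11.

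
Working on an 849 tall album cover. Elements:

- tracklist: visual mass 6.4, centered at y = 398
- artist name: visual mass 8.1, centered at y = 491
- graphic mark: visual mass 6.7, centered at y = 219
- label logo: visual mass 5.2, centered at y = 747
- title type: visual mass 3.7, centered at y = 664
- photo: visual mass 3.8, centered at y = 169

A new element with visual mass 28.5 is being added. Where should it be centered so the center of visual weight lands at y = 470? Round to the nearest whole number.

y ≈ 504

With the new element, Σw becomes 6.4 + 8.1 + 6.7 + 5.2 + 3.7 + 3.8 + 28.5 = 62.4.
y: need Σw·y = 62.4·470 = 29328.0. Existing = 6.4·398 + 8.1·491 + 6.7·219 + 5.2·747 + 3.7·664 + 3.8·169 = 14975.0. Remainder 14353.0 / 28.5 ≈ 503.61.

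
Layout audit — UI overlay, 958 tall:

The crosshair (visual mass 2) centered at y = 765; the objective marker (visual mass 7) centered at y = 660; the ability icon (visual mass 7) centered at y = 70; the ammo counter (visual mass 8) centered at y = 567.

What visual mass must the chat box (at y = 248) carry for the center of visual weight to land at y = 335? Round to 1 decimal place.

Known weights sum to 2 + 7 + 7 + 8 = 24; their moment is 2·765 + 7·660 + 7·70 + 8·567 = 11176.
For the centroid to hit 335: (11176 + w·248) / (24 + w) = 335.
Solving: w = (335·24 − 11176) / (248 − 335) = -3136 / -87 ≈ 36.05.

w ≈ 36.0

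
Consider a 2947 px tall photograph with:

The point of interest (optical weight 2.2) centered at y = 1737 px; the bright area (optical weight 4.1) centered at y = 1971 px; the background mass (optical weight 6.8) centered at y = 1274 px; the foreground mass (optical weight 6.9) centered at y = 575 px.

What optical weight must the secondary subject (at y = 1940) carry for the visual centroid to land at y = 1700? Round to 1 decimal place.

Known weights sum to 2.2 + 4.1 + 6.8 + 6.9 = 20.0; their moment is 2.2·1737 + 4.1·1971 + 6.8·1274 + 6.9·575 = 24533.2.
For the centroid to hit 1700: (24533.2 + w·1940) / (20.0 + w) = 1700.
Solving: w = (1700·20.0 − 24533.2) / (1940 − 1700) = 9466.8 / 240 ≈ 39.45.

w ≈ 39.4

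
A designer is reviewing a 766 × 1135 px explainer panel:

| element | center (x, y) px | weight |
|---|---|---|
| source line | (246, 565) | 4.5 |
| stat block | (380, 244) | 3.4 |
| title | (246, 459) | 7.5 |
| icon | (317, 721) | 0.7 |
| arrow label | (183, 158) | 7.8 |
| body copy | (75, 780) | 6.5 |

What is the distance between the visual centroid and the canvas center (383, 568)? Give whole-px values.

≈ 211 px

Σw = 4.5 + 3.4 + 7.5 + 0.7 + 7.8 + 6.5 = 30.4.
Σw·x = 4.5·246 + 3.4·380 + 7.5·246 + 0.7·317 + 7.8·183 + 6.5·75 = 6380.8, so x̄ = 6380.8/30.4 ≈ 209.89.
Σw·y = 4.5·565 + 3.4·244 + 7.5·459 + 0.7·721 + 7.8·158 + 6.5·780 = 13621.7, so ȳ = 13621.7/30.4 ≈ 448.08.
From (383, 568): dx = -173.11, dy = -119.92, so the distance is √(dx²+dy²) ≈ 210.58.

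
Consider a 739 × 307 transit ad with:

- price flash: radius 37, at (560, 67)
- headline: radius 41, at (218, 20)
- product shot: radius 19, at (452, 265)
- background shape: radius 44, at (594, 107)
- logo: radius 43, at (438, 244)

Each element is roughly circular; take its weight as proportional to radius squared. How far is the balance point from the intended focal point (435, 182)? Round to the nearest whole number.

r² weights: price flash 37² = 1369, headline 41² = 1681, product shot 19² = 361, background shape 44² = 1936, logo 43² = 1849. Total = 7196.
Σw·x = 1369·560 + 1681·218 + 361·452 + 1936·594 + 1849·438 = 3256116, so x̄ = 3256116/7196 ≈ 452.49.
Σw·y = 1369·67 + 1681·20 + 361·265 + 1936·107 + 1849·244 = 879316, so ȳ = 879316/7196 ≈ 122.20.
Relative to (435, 182): Δ = (17.49, -59.80); |Δ| = √(17.49² + -59.80²) ≈ 62.31.

≈ 62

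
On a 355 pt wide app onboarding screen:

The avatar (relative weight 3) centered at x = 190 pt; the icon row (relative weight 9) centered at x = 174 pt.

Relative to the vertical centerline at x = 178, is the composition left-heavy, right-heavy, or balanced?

balanced

Σw = 3 + 9 = 12.
x: (3·190 + 9·174) / 12 = 2136 / 12 ≈ 178.00
178.00 = 178 exactly: balanced.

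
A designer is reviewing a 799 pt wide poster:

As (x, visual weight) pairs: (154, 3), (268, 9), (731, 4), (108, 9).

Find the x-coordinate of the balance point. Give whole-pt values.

Total weight = 3 + 9 + 4 + 9 = 25.
x-moment: 3·154 + 9·268 + 4·731 + 9·108 = 6770; centroid 6770/25 ≈ 270.80.

x ≈ 271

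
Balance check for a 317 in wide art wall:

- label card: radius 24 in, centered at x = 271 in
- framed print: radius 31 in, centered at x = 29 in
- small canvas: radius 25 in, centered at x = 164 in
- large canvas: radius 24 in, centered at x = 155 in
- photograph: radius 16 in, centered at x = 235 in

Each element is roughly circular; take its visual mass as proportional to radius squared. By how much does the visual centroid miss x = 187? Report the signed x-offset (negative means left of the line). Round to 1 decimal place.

≈ -41.4 in

Weights ∝ r²: label card 24² = 576, framed print 31² = 961, small canvas 25² = 625, large canvas 24² = 576, photograph 16² = 256; Σw = 2994.
Σw·x = 576·271 + 961·29 + 625·164 + 576·155 + 256·235 = 435905, so x̄ = 435905/2994 ≈ 145.59.
Against x = 187, that's 145.59 − 187 = -41.41.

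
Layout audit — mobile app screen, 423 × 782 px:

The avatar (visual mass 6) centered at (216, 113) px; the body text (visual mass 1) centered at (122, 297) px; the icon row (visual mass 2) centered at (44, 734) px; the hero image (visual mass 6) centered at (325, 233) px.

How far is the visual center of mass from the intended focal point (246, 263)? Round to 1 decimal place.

Total weight = 6 + 1 + 2 + 6 = 15.
x-moment: 6·216 + 1·122 + 2·44 + 6·325 = 3456; centroid 3456/15 ≈ 230.40.
y-moment: 6·113 + 1·297 + 2·734 + 6·233 = 3841; centroid 3841/15 ≈ 256.07.
From (246, 263): dx = -15.60, dy = -6.93, so the distance is √(dx²+dy²) ≈ 17.07.

≈ 17.1 px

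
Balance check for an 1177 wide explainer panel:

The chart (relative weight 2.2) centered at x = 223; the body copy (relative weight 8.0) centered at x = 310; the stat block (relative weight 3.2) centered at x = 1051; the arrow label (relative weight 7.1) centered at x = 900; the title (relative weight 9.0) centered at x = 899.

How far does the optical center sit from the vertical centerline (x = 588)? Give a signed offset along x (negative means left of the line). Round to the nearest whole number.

≈ 118

Weights sum to 2.2 + 8.0 + 3.2 + 7.1 + 9.0 = 29.5.
Σw·x = 2.2·223 + 8.0·310 + 3.2·1051 + 7.1·900 + 9.0·899 = 20814.8, so x̄ = 20814.8/29.5 ≈ 705.59.
Difference: 705.59 − 588 ≈ 117.59.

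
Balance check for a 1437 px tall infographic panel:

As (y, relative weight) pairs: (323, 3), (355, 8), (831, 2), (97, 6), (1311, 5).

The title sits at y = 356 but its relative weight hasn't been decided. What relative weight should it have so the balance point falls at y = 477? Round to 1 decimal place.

w ≈ 9.6

Fixed elements: Σw = 3 + 8 + 2 + 6 + 5 = 24, Σw·y = 3·323 + 8·355 + 2·831 + 6·97 + 5·1311 = 12608.
Set Σw·y/Σw = 477: (12608 + 356w) = 477·(24 + w).
Solving: w = (477·24 − 12608) / (356 − 477) = -1160 / -121 ≈ 9.59.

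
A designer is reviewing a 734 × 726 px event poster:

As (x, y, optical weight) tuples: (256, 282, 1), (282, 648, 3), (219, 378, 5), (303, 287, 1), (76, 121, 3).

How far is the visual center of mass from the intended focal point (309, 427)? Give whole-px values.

Σw = 1 + 3 + 5 + 1 + 3 = 13.
x-moment: 1·256 + 3·282 + 5·219 + 1·303 + 3·76 = 2728; centroid 2728/13 ≈ 209.85.
y-moment: 1·282 + 3·648 + 5·378 + 1·287 + 3·121 = 4766; centroid 4766/13 ≈ 366.62.
Offset from (309, 427): Δx ≈ -99.15, Δy ≈ -60.38; distance = √(Δx² + Δy²) ≈ 116.09.

≈ 116 px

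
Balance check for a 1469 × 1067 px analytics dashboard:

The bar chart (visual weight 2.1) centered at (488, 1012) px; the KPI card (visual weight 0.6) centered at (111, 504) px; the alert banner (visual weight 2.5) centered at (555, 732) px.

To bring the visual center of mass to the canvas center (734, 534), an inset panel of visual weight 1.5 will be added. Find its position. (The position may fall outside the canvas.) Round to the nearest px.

(1626, -453)

With the inset panel, Σw becomes 2.1 + 0.6 + 2.5 + 1.5 = 6.7.
x: need Σw·x = 6.7·734 = 4917.8. Existing = 2.1·488 + 0.6·111 + 2.5·555 = 2478.9. Remainder 2438.9 / 1.5 ≈ 1625.93.
y: need Σw·y = 6.7·534 = 3577.8. Existing = 2.1·1012 + 0.6·504 + 2.5·732 = 4257.6. Remainder -679.8 / 1.5 ≈ -453.20.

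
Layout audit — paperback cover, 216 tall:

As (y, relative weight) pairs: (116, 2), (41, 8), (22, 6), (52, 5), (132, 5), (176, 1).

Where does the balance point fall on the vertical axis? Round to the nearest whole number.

Total weight = 2 + 8 + 6 + 5 + 5 + 1 = 27.
Σw·y = 1788; ȳ = 1788/27 ≈ 66.22.

y ≈ 66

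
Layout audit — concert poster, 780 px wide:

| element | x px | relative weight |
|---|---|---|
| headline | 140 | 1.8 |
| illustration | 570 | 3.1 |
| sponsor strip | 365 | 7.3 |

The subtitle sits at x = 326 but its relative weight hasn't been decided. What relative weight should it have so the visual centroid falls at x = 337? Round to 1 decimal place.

Known weights sum to 1.8 + 3.1 + 7.3 = 12.2; their moment is 1.8·140 + 3.1·570 + 7.3·365 = 4683.5.
Set Σw·x/Σw = 337: (4683.5 + 326w) = 337·(12.2 + w).
So w = (337·12.2 − 4683.5)/(326 − 337) = -572.1/-11 ≈ 52.01.

w ≈ 52.0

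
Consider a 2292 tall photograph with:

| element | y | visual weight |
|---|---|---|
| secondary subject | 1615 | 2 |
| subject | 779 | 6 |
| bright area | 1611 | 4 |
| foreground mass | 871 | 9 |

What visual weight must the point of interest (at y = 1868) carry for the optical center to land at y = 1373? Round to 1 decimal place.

w ≈ 13.4

Known weights sum to 2 + 6 + 4 + 9 = 21; their moment is 2·1615 + 6·779 + 4·1611 + 9·871 = 22187.
Set Σw·y/Σw = 1373: (22187 + 1868w) = 1373·(21 + w).
So w = (1373·21 − 22187)/(1868 − 1373) = 6646/495 ≈ 13.43.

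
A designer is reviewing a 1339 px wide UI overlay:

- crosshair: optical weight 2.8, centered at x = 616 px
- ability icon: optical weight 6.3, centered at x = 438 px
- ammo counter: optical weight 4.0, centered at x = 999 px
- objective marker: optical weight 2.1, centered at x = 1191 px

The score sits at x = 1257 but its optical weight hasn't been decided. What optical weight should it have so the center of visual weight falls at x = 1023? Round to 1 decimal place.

Existing Σw = 15.2 (2.8 + 6.3 + 4.0 + 2.1); existing moment 2.8·616 + 6.3·438 + 4.0·999 + 2.1·1191 = 10981.3.
Set Σw·x/Σw = 1023: (10981.3 + 1257w) = 1023·(15.2 + w).
Rearranging, w·(1257 − 1023) = 1023·15.2 − 10981.3 = 4568.3, so w ≈ 4568.3/234 = 19.52.

w ≈ 19.5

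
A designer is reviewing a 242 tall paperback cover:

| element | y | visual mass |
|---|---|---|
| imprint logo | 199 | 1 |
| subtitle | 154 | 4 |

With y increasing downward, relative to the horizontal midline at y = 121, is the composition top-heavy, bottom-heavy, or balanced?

bottom-heavy

Total weight = 1 + 4 = 5.
y: (1·199 + 4·154) / 5 = 815 / 5 ≈ 163.00
Since 163.0 is below (larger y than) 121, the composition reads bottom-heavy.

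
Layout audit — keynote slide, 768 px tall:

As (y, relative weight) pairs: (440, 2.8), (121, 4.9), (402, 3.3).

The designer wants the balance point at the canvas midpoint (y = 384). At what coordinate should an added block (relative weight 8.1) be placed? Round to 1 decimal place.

y ≈ 516.4

After adding the added block, total weight = 2.8 + 4.9 + 3.3 + 8.1 = 19.1.
y: target moment 19.1×384 = 7334.4; current 2.8·440 + 4.9·121 + 3.3·402 = 3151.5; the added block supplies 4182.9, so y = 4182.9/8.1 ≈ 516.41.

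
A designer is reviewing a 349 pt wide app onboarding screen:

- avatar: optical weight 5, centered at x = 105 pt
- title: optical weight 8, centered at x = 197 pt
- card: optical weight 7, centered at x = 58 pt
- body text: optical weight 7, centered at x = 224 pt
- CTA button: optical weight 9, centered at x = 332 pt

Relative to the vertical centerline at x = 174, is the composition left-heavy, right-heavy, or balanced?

right-heavy

Total weight = 5 + 8 + 7 + 7 + 9 = 36.
x: (5·105 + 8·197 + 7·58 + 7·224 + 9·332) / 36 = 7063 / 36 ≈ 196.19
196.2 lies right of the midline 174, so the layout is right-heavy.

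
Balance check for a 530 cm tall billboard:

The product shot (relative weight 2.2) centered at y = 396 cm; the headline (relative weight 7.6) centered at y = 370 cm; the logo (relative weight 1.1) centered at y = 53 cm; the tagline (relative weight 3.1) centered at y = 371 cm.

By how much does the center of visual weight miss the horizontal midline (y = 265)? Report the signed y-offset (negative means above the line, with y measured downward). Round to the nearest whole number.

≈ 84 cm

Σw = 2.2 + 7.6 + 1.1 + 3.1 = 14.0.
y-moment: 2.2·396 + 7.6·370 + 1.1·53 + 3.1·371 = 4891.6; centroid 4891.6/14.0 ≈ 349.40.
Against y = 265, that's 349.40 − 265 = 84.40.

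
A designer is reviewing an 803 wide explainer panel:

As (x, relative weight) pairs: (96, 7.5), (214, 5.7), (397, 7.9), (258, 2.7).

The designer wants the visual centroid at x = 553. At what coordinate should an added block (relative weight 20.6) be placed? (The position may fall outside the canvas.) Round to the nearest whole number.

After adding the added block, total weight = 7.5 + 5.7 + 7.9 + 2.7 + 20.6 = 44.4.
x: need Σw·x = 44.4·553 = 24553.2. Existing = 7.5·96 + 5.7·214 + 7.9·397 + 2.7·258 = 5772.7. Remainder 18780.5 / 20.6 ≈ 911.67.

x ≈ 912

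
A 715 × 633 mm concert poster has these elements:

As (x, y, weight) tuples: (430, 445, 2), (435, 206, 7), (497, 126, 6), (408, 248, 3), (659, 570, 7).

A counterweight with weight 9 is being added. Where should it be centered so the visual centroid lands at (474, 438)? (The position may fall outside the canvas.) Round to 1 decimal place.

After adding the counterweight, total weight = 2 + 7 + 6 + 3 + 7 + 9 = 34.
x: need Σw·x = 34·474 = 16116. Existing = 2·430 + 7·435 + 6·497 + 3·408 + 7·659 = 12724. Remainder 3392 / 9 ≈ 376.89.
y: need Σw·y = 34·438 = 14892. Existing = 2·445 + 7·206 + 6·126 + 3·248 + 7·570 = 7822. Remainder 7070 / 9 ≈ 785.56.

(376.9, 785.6)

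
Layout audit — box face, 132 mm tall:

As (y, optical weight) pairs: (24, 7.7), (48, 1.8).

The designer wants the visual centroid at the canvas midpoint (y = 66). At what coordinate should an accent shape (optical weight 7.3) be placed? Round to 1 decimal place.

y ≈ 114.7

New total weight: (7.7 + 1.8) + 7.3 = 16.8.
y: target moment 16.8×66 = 1108.8; current 7.7·24 + 1.8·48 = 271.2; the accent shape supplies 837.6, so y = 837.6/7.3 ≈ 114.74.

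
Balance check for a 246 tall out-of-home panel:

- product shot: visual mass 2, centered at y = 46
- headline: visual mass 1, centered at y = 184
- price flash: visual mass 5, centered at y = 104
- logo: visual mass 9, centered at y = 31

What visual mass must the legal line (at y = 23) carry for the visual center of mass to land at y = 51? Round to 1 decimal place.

Existing Σw = 17 (2 + 1 + 5 + 9); existing moment 2·46 + 1·184 + 5·104 + 9·31 = 1075.
Set Σw·y/Σw = 51: (1075 + 23w) = 51·(17 + w).
So w = (51·17 − 1075)/(23 − 51) = -208/-28 ≈ 7.43.

w ≈ 7.4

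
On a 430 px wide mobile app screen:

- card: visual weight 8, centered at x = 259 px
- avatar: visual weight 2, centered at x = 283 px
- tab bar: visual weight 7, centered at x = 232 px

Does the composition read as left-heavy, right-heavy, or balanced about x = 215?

Total weight = 8 + 2 + 7 = 17.
x: (8·259 + 2·283 + 7·232) / 17 = 4262 / 17 ≈ 250.71
250.7 vs midline 215 → right-heavy.

right-heavy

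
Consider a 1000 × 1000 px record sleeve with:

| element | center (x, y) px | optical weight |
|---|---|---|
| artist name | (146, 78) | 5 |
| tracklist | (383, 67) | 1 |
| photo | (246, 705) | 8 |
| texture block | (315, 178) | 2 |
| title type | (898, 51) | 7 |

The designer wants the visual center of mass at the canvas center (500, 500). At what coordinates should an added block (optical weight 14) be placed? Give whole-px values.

(607, 835)

After adding the added block, total weight = 5 + 1 + 8 + 2 + 7 + 14 = 37.
Along x: (9997 + 14·x) / 37 = 500 (existing moment 5·146 + 1·383 + 8·246 + 2·315 + 7·898 = 9997) ⇒ x = (18500 − 9997) / 14 ≈ 607.36.
Along y: (6810 + 14·y) / 37 = 500 (existing moment 5·78 + 1·67 + 8·705 + 2·178 + 7·51 = 6810) ⇒ y = (18500 − 6810) / 14 ≈ 835.00.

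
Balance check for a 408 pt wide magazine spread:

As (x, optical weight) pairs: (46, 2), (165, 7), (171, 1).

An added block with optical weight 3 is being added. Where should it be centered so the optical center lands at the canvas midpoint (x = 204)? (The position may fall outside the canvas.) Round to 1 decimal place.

x ≈ 411.3

New total weight: (2 + 7 + 1) + 3 = 13.
x: need Σw·x = 13·204 = 2652. Existing = 2·46 + 7·165 + 1·171 = 1418. Remainder 1234 / 3 ≈ 411.33.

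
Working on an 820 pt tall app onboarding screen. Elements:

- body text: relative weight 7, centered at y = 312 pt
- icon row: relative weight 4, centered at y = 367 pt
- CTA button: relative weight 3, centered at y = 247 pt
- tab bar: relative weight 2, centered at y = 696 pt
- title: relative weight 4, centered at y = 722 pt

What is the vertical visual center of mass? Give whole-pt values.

Total weight = 7 + 4 + 3 + 2 + 4 = 20.
y-moment: 7·312 + 4·367 + 3·247 + 2·696 + 4·722 = 8673; centroid 8673/20 ≈ 433.65.

y ≈ 434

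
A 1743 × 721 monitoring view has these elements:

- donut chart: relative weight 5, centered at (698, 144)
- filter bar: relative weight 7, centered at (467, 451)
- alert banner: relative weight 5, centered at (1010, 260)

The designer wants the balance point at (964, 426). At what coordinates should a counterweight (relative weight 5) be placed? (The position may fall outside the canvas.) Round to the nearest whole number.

(1880, 839)

New total weight: (5 + 7 + 5) + 5 = 22.
Along x: (11809 + 5·x) / 22 = 964 (existing moment 5·698 + 7·467 + 5·1010 = 11809) ⇒ x = (21208 − 11809) / 5 ≈ 1879.80.
Along y: (5177 + 5·y) / 22 = 426 (existing moment 5·144 + 7·451 + 5·260 = 5177) ⇒ y = (9372 − 5177) / 5 ≈ 839.00.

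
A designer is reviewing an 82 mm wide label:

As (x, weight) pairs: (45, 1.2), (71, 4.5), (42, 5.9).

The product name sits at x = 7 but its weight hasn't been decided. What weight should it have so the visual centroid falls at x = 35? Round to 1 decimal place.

Existing Σw = 11.6 (1.2 + 4.5 + 5.9); existing moment 1.2·45 + 4.5·71 + 5.9·42 = 621.3.
Set Σw·x/Σw = 35: (621.3 + 7w) = 35·(11.6 + w).
Solving: w = (35·11.6 − 621.3) / (7 − 35) = -215.3 / -28 ≈ 7.69.

w ≈ 7.7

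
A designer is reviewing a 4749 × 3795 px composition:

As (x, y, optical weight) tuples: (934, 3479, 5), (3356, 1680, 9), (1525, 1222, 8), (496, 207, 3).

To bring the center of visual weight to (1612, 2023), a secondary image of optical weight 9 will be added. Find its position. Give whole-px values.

(694, 2874)

With the secondary image, Σw becomes 5 + 9 + 8 + 3 + 9 = 34.
x: need Σw·x = 34·1612 = 54808. Existing = 5·934 + 9·3356 + 8·1525 + 3·496 = 48562. Remainder 6246 / 9 ≈ 694.00.
y: need Σw·y = 34·2023 = 68782. Existing = 5·3479 + 9·1680 + 8·1222 + 3·207 = 42912. Remainder 25870 / 9 ≈ 2874.44.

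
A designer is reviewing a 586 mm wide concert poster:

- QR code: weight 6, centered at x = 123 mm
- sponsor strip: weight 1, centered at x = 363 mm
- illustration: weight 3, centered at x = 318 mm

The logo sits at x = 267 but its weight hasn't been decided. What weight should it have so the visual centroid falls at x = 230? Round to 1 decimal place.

Fixed elements: Σw = 6 + 1 + 3 = 10, Σw·x = 6·123 + 1·363 + 3·318 = 2055.
For the centroid to hit 230: (2055 + w·267) / (10 + w) = 230.
Rearranging, w·(267 − 230) = 230·10 − 2055 = 245, so w ≈ 245/37 = 6.62.

w ≈ 6.6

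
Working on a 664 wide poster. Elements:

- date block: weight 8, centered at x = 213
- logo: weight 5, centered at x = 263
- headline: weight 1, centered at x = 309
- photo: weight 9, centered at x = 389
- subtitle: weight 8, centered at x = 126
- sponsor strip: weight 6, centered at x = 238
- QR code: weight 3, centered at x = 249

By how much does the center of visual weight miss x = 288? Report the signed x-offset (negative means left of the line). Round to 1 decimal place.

Σw = 8 + 5 + 1 + 9 + 8 + 6 + 3 = 40.
Σw·x = 10012; x̄ = 10012/40 ≈ 250.30.
Difference: 250.30 − 288 ≈ -37.70.

≈ -37.7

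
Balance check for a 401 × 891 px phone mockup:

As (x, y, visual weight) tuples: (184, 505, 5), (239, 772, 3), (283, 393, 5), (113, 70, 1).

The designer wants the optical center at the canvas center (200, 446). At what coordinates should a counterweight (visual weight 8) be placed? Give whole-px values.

(154, 367)

New total weight: (5 + 3 + 5 + 1) + 8 = 22.
x: target moment 22×200 = 4400; current 5·184 + 3·239 + 5·283 + 1·113 = 3165; the counterweight supplies 1235, so x = 1235/8 ≈ 154.38.
y: target moment 22×446 = 9812; current 5·505 + 3·772 + 5·393 + 1·70 = 6876; the counterweight supplies 2936, so y = 2936/8 ≈ 367.00.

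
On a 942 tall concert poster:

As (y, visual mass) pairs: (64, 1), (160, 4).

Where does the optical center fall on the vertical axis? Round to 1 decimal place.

Total weight = 1 + 4 = 5.
Σw·y = 1·64 + 4·160 = 704, so ȳ = 704/5 ≈ 140.80.

y ≈ 140.8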